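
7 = 7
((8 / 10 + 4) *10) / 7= 48 / 7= 6.86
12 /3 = 4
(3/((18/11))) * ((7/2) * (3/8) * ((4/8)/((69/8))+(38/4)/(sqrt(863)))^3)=401277415/9072104544+918967357 * sqrt(863)/302578791168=0.13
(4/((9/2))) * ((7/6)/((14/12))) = 8/9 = 0.89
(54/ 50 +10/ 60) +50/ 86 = 11791/ 6450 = 1.83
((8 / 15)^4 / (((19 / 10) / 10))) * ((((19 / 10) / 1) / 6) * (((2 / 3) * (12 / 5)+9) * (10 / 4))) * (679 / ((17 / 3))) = 73701376 / 172125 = 428.19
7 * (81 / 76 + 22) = 12271 / 76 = 161.46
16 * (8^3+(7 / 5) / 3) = 122992 / 15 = 8199.47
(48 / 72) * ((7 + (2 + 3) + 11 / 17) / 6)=215 / 153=1.41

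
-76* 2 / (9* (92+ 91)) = -152 / 1647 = -0.09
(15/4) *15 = 225/4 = 56.25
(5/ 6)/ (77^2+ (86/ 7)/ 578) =0.00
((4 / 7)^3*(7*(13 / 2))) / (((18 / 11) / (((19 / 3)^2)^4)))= 38858392237808 / 2893401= 13430005.81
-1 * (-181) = 181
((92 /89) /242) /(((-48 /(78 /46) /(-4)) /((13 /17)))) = 0.00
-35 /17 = -2.06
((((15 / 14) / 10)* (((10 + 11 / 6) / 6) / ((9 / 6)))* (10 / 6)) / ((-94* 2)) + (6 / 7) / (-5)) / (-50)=245423 / 71064000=0.00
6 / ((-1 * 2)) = -3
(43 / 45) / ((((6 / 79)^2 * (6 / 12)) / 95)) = 5098897 / 162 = 31474.67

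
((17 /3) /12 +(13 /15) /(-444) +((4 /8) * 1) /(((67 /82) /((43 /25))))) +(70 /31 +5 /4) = 38661749 /7684900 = 5.03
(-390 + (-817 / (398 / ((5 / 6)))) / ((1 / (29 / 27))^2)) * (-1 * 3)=682367765 / 580284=1175.92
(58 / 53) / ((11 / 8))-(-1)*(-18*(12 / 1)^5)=-2611242544 / 583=-4478975.20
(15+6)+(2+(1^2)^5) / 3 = 22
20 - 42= -22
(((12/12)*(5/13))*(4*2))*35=1400/13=107.69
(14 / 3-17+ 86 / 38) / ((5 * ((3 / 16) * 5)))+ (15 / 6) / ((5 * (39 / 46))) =-86617 / 55575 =-1.56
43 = 43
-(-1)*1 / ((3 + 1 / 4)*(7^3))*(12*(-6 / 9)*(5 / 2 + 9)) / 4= -92 / 4459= -0.02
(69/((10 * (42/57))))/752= 0.01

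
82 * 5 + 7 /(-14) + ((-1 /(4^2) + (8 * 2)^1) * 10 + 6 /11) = 50109 /88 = 569.42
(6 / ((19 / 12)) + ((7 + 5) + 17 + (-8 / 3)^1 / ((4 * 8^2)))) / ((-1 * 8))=-59789 / 14592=-4.10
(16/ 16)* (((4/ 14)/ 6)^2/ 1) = 1/ 441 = 0.00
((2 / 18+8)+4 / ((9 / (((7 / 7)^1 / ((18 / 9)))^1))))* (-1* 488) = -12200 / 3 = -4066.67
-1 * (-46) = 46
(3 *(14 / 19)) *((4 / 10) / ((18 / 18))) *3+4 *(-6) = -2028 / 95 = -21.35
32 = 32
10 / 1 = 10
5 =5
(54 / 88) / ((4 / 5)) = 135 / 176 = 0.77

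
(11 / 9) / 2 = 11 / 18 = 0.61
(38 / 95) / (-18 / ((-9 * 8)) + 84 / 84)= 8 / 25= 0.32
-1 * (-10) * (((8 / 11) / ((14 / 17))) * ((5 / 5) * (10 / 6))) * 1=14.72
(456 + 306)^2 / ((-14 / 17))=-705067.71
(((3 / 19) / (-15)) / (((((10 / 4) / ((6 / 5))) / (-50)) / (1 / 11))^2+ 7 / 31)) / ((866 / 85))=-151776 / 64030741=-0.00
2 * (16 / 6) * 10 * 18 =960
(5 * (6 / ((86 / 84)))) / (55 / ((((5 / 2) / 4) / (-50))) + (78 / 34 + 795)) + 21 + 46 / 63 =1802009411 / 82957707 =21.72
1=1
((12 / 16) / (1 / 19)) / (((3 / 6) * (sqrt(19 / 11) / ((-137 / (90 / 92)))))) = -3036.90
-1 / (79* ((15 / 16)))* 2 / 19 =-0.00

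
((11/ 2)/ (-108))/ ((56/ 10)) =-55/ 6048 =-0.01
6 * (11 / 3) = 22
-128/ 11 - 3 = -161/ 11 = -14.64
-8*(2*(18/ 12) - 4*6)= 168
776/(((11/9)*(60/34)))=19788/55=359.78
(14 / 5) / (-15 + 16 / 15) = -42 / 209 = -0.20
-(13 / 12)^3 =-2197 / 1728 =-1.27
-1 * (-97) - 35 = 62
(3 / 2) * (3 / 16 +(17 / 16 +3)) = 51 / 8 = 6.38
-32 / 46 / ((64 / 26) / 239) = -3107 / 46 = -67.54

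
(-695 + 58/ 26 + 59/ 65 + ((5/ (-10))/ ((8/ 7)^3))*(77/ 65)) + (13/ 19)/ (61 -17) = -1925963423/ 2782208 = -692.24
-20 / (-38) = 10 / 19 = 0.53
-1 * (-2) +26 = 28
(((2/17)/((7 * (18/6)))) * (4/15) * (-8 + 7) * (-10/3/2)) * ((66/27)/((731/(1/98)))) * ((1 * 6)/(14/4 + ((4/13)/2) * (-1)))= 4576/30037562667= 0.00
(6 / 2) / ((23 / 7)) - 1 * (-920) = 21181 / 23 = 920.91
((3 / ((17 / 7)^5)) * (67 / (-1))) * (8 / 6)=-4504276 / 1419857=-3.17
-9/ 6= -3/ 2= -1.50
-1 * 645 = -645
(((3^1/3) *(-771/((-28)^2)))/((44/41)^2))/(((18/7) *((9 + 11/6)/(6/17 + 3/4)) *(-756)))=2160085/48303230976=0.00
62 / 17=3.65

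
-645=-645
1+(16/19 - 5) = -60/19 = -3.16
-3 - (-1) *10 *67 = 667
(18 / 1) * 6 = 108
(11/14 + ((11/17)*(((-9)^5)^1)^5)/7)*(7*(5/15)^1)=-15793755729220756952945291/102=-154840742443340754440640.10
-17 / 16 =-1.06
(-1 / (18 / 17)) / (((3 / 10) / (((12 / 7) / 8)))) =-85 / 126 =-0.67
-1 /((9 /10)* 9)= -0.12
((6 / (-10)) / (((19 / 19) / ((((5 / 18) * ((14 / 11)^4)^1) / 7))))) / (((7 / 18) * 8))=-294 / 14641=-0.02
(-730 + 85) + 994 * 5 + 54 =4379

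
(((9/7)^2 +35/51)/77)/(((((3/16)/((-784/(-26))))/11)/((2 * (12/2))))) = 2993152/4641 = 644.94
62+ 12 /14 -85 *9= -4915 /7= -702.14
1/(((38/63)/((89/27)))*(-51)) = -623/5814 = -0.11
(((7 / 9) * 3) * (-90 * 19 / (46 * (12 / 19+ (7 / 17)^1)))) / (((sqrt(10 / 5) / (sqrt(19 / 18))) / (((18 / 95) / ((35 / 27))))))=-78489 * sqrt(19) / 38755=-8.83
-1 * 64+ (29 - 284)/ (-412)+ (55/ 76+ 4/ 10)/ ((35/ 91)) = -5915961/ 97850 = -60.46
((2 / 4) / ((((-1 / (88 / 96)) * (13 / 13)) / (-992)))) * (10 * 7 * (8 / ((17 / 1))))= 763840 / 51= 14977.25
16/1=16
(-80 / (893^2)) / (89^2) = -80 / 6316593529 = -0.00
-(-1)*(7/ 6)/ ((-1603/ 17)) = -17/ 1374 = -0.01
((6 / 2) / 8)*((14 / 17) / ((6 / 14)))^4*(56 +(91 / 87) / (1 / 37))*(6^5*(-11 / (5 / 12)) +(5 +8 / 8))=-32500126660653652 / 326984715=-99393412.50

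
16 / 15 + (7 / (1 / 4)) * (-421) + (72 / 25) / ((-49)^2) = -2122531804 / 180075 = -11786.93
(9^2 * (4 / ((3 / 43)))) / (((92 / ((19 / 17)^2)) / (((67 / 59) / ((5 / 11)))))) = 308892177 / 1960865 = 157.53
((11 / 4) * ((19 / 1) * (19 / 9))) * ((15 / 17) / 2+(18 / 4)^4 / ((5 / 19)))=2805912571 / 16320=171930.92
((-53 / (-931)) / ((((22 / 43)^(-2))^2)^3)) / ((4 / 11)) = 1873616633475423232 / 37202416272251458629331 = 0.00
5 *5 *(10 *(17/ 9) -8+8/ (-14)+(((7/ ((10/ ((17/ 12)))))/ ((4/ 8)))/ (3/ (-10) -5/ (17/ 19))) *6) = 207.41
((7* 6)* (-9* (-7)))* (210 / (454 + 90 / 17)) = 2361555 / 1952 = 1209.81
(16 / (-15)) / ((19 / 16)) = -256 / 285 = -0.90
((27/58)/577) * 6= 81/16733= 0.00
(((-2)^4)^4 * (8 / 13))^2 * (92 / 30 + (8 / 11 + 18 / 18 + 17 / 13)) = 3597602046083072 / 362505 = 9924282550.81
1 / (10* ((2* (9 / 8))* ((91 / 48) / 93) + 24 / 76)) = 18848 / 68165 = 0.28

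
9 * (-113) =-1017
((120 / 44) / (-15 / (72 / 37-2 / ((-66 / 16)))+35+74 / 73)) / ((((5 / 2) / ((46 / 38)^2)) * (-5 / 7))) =-9627681504 / 128379987835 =-0.07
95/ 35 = 2.71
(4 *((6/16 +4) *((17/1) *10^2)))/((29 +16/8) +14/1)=5950/9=661.11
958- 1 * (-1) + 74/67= 64327/67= 960.10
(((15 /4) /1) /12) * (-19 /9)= -95 /144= -0.66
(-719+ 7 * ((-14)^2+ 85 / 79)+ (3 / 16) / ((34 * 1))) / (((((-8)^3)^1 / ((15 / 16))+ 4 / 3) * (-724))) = 0.00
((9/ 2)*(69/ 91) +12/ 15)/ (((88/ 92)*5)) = 88159/ 100100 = 0.88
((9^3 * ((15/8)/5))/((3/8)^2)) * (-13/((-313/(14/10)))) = 176904/1565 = 113.04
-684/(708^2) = -19/13924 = -0.00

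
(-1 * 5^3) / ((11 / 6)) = -750 / 11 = -68.18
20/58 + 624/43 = 18526/1247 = 14.86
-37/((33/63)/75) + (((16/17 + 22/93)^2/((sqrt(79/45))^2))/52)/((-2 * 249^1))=-8277578374630705/1562477247474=-5297.73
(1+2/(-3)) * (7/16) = 7/48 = 0.15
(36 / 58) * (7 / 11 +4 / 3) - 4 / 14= 2092 / 2233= 0.94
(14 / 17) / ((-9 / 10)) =-140 / 153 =-0.92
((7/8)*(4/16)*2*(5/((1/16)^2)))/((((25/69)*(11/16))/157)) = 19412736/55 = 352958.84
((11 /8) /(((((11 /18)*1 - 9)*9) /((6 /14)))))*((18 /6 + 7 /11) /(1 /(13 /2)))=-195 /1057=-0.18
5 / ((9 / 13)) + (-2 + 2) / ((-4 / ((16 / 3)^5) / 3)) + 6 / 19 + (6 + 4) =2999 / 171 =17.54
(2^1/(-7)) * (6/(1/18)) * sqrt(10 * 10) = -308.57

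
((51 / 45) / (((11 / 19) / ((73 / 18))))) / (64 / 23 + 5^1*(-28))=-542317 / 9373320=-0.06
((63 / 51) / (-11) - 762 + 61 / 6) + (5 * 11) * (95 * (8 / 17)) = 1706.88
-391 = -391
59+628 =687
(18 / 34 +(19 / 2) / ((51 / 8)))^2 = 10609 / 2601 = 4.08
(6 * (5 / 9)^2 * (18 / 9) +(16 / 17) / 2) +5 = 4211 / 459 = 9.17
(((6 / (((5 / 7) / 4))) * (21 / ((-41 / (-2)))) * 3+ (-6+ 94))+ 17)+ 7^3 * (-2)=-97937 / 205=-477.74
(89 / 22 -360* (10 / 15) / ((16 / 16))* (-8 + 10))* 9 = -94239 / 22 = -4283.59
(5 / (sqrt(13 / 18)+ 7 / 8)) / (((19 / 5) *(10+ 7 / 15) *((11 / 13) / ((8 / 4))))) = 196560 / 32813 - 37440 *sqrt(26) / 32813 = 0.17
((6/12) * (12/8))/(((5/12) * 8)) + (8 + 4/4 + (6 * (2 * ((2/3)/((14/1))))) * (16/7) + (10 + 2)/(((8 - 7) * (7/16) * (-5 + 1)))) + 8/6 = 29443/5880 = 5.01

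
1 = 1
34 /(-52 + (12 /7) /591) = -23443 /35852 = -0.65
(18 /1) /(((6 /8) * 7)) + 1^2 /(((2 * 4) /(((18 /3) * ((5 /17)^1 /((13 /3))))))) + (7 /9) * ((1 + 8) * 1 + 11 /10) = 3156353 /278460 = 11.34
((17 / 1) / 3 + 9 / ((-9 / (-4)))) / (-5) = -29 / 15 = -1.93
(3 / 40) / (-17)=-0.00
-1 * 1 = -1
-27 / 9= -3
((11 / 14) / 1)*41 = 451 / 14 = 32.21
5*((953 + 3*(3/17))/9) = 81050/153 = 529.74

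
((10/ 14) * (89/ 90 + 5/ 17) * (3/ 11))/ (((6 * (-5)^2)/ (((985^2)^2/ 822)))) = 73913745955075/ 38735928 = 1908144.45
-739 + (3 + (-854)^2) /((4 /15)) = 10936829 /4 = 2734207.25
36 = 36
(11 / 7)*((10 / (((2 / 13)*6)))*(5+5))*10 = 35750 / 21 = 1702.38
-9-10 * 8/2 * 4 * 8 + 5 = -1284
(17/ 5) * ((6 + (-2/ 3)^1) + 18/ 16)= 527/ 24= 21.96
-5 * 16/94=-40/47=-0.85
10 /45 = 2 /9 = 0.22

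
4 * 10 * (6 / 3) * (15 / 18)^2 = 55.56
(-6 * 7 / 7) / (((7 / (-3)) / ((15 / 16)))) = 135 / 56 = 2.41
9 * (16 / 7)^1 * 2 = 288 / 7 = 41.14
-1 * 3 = -3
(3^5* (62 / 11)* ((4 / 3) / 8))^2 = 6305121 / 121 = 52108.44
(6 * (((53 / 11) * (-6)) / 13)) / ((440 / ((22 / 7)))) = -477 / 5005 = -0.10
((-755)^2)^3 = 185217368568765625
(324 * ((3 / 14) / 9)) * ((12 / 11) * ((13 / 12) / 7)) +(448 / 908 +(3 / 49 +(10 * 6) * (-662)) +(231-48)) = -98719252 / 2497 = -39535.14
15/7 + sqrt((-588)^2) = 4131/7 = 590.14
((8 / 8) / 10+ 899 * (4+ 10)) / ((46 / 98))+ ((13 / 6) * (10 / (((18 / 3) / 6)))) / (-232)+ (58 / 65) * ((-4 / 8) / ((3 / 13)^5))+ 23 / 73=12367843765649 / 473276520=26132.38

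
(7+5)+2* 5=22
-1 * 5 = -5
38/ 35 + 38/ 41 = 2888/ 1435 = 2.01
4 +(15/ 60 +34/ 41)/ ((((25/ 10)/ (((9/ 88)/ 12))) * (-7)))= 4040429/ 1010240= 4.00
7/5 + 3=22/5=4.40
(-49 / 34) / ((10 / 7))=-343 / 340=-1.01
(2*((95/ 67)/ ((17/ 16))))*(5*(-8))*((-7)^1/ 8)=93.42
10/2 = 5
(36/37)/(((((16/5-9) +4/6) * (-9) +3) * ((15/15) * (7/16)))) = 480/10619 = 0.05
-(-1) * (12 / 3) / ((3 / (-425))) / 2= -850 / 3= -283.33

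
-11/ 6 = -1.83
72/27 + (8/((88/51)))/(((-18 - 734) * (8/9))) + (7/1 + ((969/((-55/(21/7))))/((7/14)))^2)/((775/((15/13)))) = 2123949434899/110009328000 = 19.31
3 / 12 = 1 / 4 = 0.25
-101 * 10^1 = -1010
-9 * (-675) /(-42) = -144.64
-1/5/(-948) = 1/4740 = 0.00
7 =7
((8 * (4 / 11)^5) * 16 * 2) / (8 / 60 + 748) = 1966080 / 903657161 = 0.00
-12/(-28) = 3/7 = 0.43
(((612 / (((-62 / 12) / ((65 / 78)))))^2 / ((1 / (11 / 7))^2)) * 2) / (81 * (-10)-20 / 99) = -22433312880 / 377700869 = -59.39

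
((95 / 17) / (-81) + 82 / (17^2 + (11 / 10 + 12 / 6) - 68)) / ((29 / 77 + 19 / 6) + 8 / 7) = 1045198 / 16496001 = 0.06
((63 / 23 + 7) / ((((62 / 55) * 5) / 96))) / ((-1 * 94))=-59136 / 33511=-1.76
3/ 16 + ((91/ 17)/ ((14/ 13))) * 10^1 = 13571/ 272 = 49.89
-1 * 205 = -205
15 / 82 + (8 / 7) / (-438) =22667 / 125706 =0.18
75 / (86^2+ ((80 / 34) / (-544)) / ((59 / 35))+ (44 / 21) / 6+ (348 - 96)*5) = 12890556 / 1487801615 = 0.01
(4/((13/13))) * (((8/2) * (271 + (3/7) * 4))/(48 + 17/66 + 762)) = 2015904/374339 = 5.39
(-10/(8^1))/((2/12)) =-15/2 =-7.50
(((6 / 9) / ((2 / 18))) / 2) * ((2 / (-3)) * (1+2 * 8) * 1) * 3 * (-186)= 18972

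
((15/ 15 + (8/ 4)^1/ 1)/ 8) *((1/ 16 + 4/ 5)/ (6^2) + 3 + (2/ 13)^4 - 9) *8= -163839097/ 9139520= -17.93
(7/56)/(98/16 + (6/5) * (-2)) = 5/149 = 0.03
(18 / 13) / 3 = 6 / 13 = 0.46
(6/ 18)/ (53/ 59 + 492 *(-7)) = -59/ 609429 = -0.00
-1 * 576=-576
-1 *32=-32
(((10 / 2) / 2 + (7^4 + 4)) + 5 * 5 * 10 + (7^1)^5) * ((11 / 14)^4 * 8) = 569959489 / 9604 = 59346.05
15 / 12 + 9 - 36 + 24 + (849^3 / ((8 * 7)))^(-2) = -2621465711004564263 / 1497980406288329604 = -1.75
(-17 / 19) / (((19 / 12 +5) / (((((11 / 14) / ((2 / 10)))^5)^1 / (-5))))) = 5133500625 / 201818456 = 25.44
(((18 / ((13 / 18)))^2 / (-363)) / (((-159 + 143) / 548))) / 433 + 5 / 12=58653797 / 106253004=0.55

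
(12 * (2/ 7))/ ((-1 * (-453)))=8/ 1057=0.01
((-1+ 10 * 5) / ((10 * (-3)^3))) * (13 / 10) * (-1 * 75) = 637 / 36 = 17.69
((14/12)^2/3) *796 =9751/27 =361.15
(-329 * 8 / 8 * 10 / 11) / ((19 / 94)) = -309260 / 209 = -1479.71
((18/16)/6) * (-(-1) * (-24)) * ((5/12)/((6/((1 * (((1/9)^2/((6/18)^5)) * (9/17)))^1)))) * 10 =-675/136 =-4.96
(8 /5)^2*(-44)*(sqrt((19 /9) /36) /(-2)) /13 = 704*sqrt(19) /2925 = 1.05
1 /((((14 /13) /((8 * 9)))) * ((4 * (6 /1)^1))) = 2.79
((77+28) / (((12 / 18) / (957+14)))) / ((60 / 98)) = 999159 / 4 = 249789.75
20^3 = 8000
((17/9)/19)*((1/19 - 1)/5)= -34/1805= -0.02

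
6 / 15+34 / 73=316 / 365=0.87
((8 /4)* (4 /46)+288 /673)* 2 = 18632 /15479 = 1.20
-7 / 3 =-2.33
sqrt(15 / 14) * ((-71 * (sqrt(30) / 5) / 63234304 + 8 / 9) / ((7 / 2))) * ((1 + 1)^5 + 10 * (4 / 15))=9.11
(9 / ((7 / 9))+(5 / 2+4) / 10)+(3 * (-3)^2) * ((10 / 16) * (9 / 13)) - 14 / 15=250841 / 10920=22.97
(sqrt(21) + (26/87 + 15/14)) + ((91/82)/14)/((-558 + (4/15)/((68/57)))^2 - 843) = 306796311763393/223893252281496 + sqrt(21) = 5.95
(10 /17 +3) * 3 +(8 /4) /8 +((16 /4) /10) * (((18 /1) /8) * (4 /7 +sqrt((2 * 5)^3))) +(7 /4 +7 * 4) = 9 * sqrt(10) +24561 /595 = 69.74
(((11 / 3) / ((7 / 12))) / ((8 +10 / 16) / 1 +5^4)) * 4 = 1408 / 35483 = 0.04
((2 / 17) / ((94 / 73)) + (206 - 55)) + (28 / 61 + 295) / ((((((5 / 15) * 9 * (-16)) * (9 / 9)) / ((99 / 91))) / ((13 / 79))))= 64681831175 / 431242672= 149.99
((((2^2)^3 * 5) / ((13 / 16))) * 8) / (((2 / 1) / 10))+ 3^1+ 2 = 204865 / 13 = 15758.85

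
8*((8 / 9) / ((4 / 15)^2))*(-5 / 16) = -125 / 4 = -31.25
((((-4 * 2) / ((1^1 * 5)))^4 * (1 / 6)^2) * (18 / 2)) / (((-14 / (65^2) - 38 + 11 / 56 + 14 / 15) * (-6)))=4845568 / 654321175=0.01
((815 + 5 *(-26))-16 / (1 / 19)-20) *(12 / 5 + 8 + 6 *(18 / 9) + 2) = 8808.40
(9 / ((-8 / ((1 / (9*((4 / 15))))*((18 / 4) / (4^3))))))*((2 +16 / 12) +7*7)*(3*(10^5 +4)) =-529896195 / 1024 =-517476.75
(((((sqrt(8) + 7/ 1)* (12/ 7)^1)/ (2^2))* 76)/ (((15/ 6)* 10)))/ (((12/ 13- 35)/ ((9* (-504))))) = 3841344* sqrt(2)/ 11075 + 13444704/ 11075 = 1704.49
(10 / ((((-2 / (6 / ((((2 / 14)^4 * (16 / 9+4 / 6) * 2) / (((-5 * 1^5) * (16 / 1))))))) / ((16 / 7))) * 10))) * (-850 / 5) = -503798400 / 11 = -45799854.55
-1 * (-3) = 3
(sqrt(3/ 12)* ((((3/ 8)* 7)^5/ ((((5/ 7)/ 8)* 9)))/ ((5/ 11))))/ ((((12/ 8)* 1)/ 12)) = 34941753/ 25600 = 1364.91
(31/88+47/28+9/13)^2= 475545249/64128064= 7.42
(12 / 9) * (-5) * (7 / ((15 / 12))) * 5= -560 / 3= -186.67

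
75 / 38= 1.97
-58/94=-29/47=-0.62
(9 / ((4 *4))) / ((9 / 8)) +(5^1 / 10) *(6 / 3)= 1.50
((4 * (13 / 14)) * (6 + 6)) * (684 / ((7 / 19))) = 82750.04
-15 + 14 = -1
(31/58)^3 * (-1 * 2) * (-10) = 148955/48778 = 3.05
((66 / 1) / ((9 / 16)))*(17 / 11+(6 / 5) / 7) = 21152 / 105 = 201.45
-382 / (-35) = 10.91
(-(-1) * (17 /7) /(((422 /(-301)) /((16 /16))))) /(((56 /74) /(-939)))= 25397133 /11816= 2149.38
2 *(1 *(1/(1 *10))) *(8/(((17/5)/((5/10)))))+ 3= 55/17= 3.24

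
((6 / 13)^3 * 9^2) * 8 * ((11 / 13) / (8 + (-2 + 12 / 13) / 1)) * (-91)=-598752 / 845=-708.58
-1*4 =-4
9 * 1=9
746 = 746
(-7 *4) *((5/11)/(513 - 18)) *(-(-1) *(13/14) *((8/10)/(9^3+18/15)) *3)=-104/1325313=-0.00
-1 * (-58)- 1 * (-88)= 146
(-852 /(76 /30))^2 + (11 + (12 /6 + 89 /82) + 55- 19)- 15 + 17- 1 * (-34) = 113194.40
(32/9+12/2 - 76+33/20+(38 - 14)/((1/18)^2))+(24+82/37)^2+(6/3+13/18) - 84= 2049528803/246420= 8317.22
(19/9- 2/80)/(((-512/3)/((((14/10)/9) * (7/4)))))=-36799/11059200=-0.00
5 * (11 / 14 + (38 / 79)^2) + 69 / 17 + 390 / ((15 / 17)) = 670110737 / 1485358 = 451.14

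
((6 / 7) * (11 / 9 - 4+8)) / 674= 47 / 7077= 0.01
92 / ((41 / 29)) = 2668 / 41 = 65.07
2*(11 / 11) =2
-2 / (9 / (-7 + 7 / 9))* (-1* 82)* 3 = -9184 / 27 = -340.15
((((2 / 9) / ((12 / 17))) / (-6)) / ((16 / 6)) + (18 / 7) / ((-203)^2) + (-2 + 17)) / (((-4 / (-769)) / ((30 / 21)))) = 14355661859045 / 3489248448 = 4114.26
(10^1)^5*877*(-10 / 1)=-877000000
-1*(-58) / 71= 58 / 71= 0.82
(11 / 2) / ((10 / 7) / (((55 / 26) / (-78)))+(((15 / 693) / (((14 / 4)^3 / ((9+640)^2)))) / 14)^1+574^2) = 6100941 / 365433624016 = 0.00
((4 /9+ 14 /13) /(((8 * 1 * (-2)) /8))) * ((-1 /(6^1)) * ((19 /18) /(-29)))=-0.00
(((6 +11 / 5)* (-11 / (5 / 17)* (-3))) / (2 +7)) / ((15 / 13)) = 99671 / 1125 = 88.60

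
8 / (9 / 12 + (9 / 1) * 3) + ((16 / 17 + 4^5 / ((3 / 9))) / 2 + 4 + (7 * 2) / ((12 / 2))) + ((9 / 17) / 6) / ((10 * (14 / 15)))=1543.10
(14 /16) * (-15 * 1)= -105 /8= -13.12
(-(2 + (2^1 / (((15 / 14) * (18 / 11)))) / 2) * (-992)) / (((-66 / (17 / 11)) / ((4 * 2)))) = -477.65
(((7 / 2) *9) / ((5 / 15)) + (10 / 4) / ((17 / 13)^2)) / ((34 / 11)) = 305063 / 9826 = 31.05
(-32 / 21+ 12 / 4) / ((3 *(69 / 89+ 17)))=2759 / 99666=0.03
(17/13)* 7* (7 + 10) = 2023/13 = 155.62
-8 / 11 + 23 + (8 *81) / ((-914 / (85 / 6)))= 61475 / 5027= 12.23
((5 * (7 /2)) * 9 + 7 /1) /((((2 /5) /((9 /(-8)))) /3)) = -44415 /32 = -1387.97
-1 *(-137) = 137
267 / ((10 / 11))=2937 / 10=293.70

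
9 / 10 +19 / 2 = 52 / 5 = 10.40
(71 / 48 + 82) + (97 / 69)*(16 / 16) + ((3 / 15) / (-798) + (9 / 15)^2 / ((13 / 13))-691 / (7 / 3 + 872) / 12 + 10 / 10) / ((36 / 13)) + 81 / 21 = 3865288155629 / 43328287800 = 89.21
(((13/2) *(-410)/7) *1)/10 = -533/14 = -38.07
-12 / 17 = -0.71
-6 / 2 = -3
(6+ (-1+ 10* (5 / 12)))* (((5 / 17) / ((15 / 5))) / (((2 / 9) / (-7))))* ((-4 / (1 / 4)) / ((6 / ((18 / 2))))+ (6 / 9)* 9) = 509.56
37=37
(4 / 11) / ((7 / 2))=0.10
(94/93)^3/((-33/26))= -21595184/26543781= -0.81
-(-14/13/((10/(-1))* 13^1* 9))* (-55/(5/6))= 154/2535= 0.06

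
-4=-4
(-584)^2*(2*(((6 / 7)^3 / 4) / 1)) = 36834048 / 343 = 107387.90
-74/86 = -37/43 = -0.86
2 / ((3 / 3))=2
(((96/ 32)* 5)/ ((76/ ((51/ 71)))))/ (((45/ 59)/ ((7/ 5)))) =0.26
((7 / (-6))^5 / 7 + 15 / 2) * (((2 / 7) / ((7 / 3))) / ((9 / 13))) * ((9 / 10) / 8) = 726947 / 5080320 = 0.14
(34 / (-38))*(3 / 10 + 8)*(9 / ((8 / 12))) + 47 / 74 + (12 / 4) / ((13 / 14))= -17618047 / 182780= -96.39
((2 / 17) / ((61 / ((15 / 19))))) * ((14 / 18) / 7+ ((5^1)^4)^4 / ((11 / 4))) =54931640625110 / 650199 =84484351.14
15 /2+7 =29 /2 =14.50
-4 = -4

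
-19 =-19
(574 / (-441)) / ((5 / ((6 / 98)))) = -82 / 5145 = -0.02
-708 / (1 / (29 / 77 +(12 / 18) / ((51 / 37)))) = -2391860 / 3927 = -609.08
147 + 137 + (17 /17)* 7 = 291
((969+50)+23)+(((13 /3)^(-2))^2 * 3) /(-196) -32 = 5653935317 /5597956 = 1010.00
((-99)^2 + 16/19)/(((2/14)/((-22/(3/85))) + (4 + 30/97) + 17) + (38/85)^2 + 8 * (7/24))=60299382470250/146673715009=411.11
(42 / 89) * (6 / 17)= 252 / 1513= 0.17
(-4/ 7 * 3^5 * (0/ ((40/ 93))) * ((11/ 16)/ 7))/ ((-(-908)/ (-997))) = 0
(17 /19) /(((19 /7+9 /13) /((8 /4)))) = 1547 /2945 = 0.53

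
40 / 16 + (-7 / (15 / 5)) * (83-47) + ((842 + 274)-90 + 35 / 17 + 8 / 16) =16100 / 17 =947.06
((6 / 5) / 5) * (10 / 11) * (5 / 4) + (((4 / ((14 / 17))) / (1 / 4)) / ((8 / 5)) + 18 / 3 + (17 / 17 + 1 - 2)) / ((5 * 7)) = 2132 / 2695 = 0.79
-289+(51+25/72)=-17111/72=-237.65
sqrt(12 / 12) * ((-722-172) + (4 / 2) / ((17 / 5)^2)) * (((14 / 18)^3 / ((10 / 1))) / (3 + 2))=-8.41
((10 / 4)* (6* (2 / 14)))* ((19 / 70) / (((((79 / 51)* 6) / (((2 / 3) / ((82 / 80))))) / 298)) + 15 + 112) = 45117145 / 158711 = 284.27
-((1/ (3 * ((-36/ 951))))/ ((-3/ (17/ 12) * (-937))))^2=-29041321/ 1474650779904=-0.00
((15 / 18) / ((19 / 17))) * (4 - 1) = 85 / 38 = 2.24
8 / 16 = 1 / 2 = 0.50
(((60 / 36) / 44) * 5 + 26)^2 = 11950849 / 17424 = 685.88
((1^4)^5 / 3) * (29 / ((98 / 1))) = 29 / 294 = 0.10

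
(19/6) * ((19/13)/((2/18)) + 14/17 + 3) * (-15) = -178220/221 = -806.43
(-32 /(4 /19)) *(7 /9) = -1064 /9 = -118.22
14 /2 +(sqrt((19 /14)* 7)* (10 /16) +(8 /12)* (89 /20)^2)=5* sqrt(38) /16 +12121 /600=22.13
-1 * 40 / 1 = -40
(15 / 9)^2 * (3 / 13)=25 / 39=0.64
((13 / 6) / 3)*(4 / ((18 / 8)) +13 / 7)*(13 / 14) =38701 / 15876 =2.44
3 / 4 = 0.75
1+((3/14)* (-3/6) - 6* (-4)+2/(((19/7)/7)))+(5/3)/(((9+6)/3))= 48493/1596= 30.38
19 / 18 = 1.06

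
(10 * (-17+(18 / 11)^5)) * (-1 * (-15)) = -127244850 / 161051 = -790.09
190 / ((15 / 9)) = 114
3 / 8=0.38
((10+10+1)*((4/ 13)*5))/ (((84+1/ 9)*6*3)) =0.02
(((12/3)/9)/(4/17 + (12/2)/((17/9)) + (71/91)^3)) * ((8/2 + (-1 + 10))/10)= 333078382/2240622225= 0.15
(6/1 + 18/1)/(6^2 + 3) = 8/13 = 0.62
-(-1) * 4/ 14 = 2/ 7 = 0.29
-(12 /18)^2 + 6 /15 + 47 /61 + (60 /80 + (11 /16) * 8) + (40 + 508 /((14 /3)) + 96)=19355899 /76860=251.83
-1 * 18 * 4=-72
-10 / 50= -1 / 5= -0.20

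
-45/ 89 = -0.51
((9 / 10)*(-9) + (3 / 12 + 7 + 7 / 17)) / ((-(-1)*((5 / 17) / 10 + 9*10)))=-149 / 30610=-0.00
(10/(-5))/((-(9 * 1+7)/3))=3/8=0.38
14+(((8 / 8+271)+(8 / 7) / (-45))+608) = 281602 / 315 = 893.97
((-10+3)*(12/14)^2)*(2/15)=-24/35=-0.69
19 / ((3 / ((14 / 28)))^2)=19 / 36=0.53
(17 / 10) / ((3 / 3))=17 / 10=1.70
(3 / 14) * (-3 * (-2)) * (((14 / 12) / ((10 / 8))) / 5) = 6 / 25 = 0.24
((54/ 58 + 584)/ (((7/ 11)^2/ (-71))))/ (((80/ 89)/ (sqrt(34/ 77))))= -1179081167* sqrt(2618)/ 795760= -75813.48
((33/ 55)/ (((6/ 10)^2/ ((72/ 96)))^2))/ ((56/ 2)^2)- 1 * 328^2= -4048600963/ 37632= -107584.00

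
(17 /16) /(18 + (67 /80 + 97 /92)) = 115 /2153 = 0.05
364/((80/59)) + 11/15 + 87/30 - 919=-7763/12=-646.92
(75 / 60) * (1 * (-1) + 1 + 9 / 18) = 5 / 8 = 0.62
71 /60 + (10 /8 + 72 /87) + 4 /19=57383 /16530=3.47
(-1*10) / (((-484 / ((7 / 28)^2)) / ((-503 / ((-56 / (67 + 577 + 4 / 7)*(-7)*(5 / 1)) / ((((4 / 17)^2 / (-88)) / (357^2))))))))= 23641 / 22420494503484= 0.00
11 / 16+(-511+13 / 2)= -8061 / 16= -503.81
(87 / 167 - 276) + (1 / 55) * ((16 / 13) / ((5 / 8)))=-164446499 / 597025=-275.44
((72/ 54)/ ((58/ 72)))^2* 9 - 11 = 11485/ 841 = 13.66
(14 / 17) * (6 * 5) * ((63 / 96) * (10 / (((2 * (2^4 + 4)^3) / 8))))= 441 / 5440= 0.08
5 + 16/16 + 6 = 12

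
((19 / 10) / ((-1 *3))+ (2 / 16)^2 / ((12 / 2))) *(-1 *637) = 771407 / 1920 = 401.77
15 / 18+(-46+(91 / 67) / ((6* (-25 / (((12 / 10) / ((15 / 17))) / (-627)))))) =-7115271281 / 157533750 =-45.17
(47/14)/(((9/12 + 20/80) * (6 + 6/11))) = 517/1008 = 0.51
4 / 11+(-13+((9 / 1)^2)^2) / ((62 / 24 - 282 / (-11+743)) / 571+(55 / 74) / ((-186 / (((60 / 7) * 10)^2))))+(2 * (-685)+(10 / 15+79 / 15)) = -1586.77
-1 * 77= -77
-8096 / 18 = -4048 / 9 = -449.78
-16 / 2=-8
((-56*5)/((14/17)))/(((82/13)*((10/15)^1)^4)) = -89505/328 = -272.88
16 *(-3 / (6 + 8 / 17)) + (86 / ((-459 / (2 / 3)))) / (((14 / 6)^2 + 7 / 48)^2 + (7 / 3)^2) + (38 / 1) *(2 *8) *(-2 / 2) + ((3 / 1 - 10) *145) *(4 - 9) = 3172816720229 / 711461135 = 4459.58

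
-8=-8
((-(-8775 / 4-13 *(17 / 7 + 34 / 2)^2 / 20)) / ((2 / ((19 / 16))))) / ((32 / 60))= 136248411 / 50176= 2715.41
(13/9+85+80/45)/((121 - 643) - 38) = -0.16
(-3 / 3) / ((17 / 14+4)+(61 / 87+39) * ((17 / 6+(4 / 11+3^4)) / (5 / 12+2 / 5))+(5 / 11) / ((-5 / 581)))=-93786 / 379412981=-0.00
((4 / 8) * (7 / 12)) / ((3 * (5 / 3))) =7 / 120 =0.06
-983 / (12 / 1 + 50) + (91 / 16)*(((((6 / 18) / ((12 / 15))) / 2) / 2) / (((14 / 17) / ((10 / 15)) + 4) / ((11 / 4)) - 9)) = -503542979 / 31593216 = -15.94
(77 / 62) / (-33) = -7 / 186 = -0.04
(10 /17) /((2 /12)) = 60 /17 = 3.53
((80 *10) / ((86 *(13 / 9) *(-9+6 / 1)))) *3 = -3600 / 559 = -6.44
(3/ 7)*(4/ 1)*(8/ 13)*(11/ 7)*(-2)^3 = -8448/ 637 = -13.26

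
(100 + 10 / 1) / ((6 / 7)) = 385 / 3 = 128.33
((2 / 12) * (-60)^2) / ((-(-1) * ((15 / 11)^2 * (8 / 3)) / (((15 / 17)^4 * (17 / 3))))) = 2041875 / 4913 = 415.61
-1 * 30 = -30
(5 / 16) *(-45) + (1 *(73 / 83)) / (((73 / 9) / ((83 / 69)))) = -5127 / 368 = -13.93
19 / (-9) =-19 / 9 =-2.11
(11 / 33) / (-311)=-1 / 933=-0.00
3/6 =1/2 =0.50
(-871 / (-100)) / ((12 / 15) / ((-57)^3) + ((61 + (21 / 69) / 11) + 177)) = 40809685059 / 1115250745060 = 0.04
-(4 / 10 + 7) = -37 / 5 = -7.40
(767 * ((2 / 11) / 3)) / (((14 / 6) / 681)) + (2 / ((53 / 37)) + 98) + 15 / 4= 13670.08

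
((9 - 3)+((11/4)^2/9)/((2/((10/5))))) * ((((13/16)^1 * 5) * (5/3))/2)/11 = 320125/152064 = 2.11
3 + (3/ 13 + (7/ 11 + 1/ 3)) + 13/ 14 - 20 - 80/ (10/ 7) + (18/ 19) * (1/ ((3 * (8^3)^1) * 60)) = -20703661637/ 292131840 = -70.87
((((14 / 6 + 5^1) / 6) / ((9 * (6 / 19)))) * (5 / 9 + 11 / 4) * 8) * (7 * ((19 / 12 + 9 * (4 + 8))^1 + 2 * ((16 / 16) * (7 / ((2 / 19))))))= 506796367 / 26244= 19310.94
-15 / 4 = -3.75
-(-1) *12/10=6/5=1.20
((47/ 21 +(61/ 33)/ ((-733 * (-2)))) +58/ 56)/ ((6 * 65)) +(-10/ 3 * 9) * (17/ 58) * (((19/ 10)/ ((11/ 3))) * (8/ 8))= -11612894863/ 2553390840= -4.55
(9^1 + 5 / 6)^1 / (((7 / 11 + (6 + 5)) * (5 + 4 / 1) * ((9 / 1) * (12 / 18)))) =649 / 41472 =0.02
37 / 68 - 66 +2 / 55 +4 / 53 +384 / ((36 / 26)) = 126061549 / 594660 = 211.99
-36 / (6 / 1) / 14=-3 / 7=-0.43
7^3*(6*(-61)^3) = -467126898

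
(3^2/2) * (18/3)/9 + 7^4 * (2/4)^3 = 2425/8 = 303.12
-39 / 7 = -5.57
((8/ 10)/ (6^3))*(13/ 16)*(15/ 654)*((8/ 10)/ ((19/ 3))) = 13/ 1491120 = 0.00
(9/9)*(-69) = -69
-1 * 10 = -10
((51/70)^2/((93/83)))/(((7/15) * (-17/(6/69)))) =-12699/2445590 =-0.01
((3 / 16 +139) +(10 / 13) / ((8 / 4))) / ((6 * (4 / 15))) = 145155 / 1664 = 87.23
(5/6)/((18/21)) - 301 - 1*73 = -13429/36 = -373.03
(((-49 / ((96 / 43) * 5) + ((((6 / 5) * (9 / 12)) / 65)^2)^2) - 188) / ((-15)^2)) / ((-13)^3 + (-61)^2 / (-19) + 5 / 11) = 43065799788881881 / 120493887600937500000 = 0.00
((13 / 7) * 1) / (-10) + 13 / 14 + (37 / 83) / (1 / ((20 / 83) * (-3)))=101414 / 241115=0.42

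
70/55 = 14/11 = 1.27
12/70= 6/35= 0.17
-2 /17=-0.12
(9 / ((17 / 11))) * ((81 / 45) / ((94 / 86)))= 38313 / 3995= 9.59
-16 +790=774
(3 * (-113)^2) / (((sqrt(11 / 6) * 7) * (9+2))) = 38307 * sqrt(66) / 847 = 367.42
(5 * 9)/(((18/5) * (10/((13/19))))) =65/76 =0.86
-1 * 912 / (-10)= 456 / 5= 91.20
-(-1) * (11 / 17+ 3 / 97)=1118 / 1649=0.68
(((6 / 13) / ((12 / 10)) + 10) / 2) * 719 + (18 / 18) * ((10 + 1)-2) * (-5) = 3688.27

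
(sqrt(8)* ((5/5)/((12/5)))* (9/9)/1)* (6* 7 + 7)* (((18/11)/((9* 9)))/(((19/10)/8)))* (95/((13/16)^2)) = 25088000* sqrt(2)/50193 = 706.87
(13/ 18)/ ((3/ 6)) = 13/ 9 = 1.44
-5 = -5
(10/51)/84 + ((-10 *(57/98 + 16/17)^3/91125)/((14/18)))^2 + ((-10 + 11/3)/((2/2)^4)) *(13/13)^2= -6799991325110290014222323591/1074078754481663371354410000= -6.33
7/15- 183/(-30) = 197/30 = 6.57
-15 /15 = -1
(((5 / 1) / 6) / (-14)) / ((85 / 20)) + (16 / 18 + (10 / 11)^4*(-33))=-30882853 / 1425501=-21.66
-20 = -20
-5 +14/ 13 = -51/ 13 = -3.92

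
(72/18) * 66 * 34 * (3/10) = 2692.80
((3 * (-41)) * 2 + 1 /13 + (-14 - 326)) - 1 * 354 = -12219 /13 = -939.92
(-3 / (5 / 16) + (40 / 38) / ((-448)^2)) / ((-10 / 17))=777928279 / 47667200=16.32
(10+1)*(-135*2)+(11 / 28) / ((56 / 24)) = -582087 / 196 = -2969.83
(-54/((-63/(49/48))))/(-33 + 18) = -7/120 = -0.06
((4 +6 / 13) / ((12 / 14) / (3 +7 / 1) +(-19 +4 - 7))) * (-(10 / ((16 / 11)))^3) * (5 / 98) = 120621875 / 35736064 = 3.38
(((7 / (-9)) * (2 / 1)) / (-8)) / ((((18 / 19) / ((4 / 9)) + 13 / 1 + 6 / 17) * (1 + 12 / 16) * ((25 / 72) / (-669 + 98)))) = -2950928 / 250075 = -11.80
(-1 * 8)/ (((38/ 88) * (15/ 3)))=-352/ 95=-3.71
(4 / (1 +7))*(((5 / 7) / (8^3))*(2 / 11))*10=25 / 19712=0.00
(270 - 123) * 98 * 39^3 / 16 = 427274757 / 8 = 53409344.62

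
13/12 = 1.08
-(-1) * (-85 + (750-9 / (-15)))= 3328 / 5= 665.60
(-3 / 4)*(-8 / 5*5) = 6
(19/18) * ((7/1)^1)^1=133/18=7.39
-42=-42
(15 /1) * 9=135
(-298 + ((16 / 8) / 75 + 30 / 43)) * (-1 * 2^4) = 4756.41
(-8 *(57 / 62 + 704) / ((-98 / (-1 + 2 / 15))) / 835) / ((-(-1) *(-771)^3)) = 227266 / 1743928351686045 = 0.00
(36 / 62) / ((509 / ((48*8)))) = 6912 / 15779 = 0.44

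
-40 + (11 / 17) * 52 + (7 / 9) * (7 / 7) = -853 / 153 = -5.58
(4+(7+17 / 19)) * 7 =1582 / 19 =83.26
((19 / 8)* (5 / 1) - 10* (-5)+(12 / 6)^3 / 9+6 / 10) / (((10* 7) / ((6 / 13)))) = 22811 / 54600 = 0.42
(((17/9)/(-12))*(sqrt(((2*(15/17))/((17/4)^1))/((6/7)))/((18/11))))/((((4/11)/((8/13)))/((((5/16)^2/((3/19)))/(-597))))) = 57475*sqrt(35)/2896777728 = 0.00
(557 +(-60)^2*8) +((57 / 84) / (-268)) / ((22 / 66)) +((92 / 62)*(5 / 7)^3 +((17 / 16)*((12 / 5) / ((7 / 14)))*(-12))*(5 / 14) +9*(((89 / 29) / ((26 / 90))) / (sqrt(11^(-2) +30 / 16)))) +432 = 792990*sqrt(3646) / 687271 +339309117577 / 11398576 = 29837.35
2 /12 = 1 /6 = 0.17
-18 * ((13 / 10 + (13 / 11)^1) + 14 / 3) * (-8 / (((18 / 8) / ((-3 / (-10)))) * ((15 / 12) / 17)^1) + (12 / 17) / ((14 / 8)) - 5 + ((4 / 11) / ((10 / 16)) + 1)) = 579697964 / 257125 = 2254.54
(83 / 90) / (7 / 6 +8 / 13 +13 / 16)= 8632 / 24285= 0.36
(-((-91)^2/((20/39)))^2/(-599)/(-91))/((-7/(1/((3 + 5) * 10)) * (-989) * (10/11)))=-0.01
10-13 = -3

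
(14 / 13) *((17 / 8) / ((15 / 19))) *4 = 2261 / 195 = 11.59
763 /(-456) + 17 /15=-1231 /2280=-0.54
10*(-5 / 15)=-3.33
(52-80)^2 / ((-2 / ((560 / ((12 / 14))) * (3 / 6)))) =-384160 / 3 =-128053.33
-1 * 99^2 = -9801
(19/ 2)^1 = 19/ 2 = 9.50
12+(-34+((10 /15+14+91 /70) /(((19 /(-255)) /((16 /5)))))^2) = 4243542186 /9025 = 470198.58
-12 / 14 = -0.86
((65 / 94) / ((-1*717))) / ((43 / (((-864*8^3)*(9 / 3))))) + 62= 44324138 / 483019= 91.76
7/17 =0.41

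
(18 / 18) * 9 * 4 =36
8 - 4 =4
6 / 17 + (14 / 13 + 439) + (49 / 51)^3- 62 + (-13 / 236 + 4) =155977260749 / 406973268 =383.26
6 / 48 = 1 / 8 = 0.12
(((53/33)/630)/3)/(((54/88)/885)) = 6254/5103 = 1.23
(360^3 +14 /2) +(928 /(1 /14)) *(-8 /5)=46635219.80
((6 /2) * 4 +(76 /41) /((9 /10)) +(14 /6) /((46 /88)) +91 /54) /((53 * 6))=1029061 /16193196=0.06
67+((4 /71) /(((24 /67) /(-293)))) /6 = 151621 /2556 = 59.32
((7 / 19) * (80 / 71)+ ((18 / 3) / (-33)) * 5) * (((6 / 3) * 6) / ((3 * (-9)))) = 29320 / 133551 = 0.22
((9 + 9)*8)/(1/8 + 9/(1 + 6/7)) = 28.97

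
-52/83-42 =-42.63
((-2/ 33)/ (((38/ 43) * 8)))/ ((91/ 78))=-0.01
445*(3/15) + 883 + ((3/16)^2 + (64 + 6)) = 266761/256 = 1042.04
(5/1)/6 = 5/6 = 0.83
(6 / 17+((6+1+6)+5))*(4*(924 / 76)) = 288288 / 323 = 892.53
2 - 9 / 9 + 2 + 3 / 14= 45 / 14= 3.21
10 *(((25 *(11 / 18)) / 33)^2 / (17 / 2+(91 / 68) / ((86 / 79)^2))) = 785825000 / 3530415051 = 0.22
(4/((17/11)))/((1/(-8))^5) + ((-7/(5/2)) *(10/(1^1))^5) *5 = -25241792/17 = -1484811.29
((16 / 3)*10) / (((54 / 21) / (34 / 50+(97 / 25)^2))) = 367136 / 1125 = 326.34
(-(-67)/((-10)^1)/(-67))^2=1/100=0.01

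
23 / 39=0.59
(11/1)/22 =1/2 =0.50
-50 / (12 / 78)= -325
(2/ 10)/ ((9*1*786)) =1/ 35370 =0.00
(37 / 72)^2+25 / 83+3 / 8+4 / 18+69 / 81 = 866723 / 430272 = 2.01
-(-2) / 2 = 1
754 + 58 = 812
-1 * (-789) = 789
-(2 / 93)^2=-4 / 8649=-0.00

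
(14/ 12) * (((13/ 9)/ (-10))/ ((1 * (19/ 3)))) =-91/ 3420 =-0.03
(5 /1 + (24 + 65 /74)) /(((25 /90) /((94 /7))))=1870506 /1295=1444.41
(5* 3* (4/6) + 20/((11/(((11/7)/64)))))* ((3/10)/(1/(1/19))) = 675/4256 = 0.16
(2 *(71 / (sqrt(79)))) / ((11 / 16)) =2272 *sqrt(79) / 869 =23.24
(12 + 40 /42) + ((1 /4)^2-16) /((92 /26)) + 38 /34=2513473 /262752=9.57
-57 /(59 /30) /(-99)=190 /649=0.29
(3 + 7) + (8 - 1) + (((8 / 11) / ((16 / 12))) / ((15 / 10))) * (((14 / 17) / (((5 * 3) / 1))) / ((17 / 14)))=811429 / 47685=17.02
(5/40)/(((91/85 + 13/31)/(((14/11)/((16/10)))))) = 92225/1381952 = 0.07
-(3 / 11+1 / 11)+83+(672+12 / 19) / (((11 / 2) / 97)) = 2496591 / 209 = 11945.41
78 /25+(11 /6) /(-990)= 8419 /2700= 3.12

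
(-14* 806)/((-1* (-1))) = -11284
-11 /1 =-11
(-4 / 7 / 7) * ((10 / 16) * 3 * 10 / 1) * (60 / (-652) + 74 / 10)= -89340 / 7987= -11.19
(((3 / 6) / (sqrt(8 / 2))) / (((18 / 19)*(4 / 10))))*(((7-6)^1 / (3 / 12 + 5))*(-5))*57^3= -116358.04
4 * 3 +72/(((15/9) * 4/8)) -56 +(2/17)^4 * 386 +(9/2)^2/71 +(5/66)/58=1213328431544/28375006935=42.76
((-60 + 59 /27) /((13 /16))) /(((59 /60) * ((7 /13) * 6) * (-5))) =7136 /1593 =4.48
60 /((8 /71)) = 1065 /2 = 532.50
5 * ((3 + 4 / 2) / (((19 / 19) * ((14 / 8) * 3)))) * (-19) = -1900 / 21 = -90.48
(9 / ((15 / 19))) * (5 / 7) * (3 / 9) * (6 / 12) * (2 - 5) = -57 / 14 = -4.07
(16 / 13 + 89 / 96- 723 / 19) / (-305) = 851137 / 7232160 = 0.12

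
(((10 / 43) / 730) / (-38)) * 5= -5 / 119282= -0.00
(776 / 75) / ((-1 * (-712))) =97 / 6675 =0.01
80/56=10/7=1.43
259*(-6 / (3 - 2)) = -1554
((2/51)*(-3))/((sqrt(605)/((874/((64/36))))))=-3933*sqrt(5)/3740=-2.35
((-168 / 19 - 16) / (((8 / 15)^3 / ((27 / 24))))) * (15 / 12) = -8960625 / 38912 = -230.28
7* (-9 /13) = -63 /13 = -4.85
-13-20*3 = -73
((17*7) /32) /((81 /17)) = 2023 /2592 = 0.78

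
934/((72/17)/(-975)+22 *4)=2580175/243088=10.61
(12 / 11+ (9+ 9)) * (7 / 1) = 1470 / 11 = 133.64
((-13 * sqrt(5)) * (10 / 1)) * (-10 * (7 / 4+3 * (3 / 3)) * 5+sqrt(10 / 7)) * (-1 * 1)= -30875 * sqrt(5)+650 * sqrt(14) / 7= -68691.16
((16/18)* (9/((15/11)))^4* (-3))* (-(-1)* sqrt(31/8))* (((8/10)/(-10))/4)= 199.21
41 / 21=1.95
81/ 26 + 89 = 2395/ 26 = 92.12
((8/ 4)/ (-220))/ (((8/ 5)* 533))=-1/ 93808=-0.00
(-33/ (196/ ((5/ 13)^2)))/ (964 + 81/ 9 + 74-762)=-55/ 629356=-0.00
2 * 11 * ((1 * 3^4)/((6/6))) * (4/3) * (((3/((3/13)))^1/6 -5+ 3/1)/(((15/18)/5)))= 2376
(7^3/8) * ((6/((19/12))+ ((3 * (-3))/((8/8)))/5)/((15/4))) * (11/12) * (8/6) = 26411/950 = 27.80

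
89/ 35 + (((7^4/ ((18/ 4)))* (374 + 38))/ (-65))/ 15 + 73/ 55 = -149723698/ 675675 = -221.59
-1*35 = -35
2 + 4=6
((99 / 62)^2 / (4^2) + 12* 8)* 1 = 96.16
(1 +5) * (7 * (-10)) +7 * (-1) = -427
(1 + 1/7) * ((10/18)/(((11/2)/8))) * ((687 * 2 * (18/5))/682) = 175872/26257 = 6.70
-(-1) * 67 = 67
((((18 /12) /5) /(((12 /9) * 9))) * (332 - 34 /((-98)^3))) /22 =156237889 /414124480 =0.38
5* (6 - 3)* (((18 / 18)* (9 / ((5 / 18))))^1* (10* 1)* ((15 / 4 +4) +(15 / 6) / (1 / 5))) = 98415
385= 385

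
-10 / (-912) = 5 / 456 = 0.01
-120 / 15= -8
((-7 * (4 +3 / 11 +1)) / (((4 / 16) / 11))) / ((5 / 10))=-3248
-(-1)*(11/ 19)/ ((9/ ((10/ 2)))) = 55/ 171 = 0.32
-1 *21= -21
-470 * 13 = -6110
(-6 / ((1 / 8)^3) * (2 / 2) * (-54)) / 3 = 55296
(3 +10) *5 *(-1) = -65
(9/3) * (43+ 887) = 2790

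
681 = 681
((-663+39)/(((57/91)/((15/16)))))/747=-5915/4731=-1.25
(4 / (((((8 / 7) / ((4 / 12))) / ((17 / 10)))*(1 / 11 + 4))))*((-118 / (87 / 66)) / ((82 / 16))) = -6796328 / 802575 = -8.47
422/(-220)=-1.92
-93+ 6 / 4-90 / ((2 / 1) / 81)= -7473 / 2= -3736.50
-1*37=-37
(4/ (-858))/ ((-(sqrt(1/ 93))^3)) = 62 * sqrt(93)/ 143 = 4.18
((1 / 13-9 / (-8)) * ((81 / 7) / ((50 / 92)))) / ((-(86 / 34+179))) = -158355 / 1123304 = -0.14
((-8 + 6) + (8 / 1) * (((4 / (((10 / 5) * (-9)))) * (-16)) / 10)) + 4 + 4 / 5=254 / 45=5.64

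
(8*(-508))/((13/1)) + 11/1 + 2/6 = -11750/39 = -301.28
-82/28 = -41/14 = -2.93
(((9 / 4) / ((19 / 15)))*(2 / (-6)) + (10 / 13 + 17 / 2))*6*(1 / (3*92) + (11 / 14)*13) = 8907347 / 16744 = 531.97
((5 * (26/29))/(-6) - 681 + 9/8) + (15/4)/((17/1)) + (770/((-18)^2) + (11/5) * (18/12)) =-1077751729/1597320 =-674.72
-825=-825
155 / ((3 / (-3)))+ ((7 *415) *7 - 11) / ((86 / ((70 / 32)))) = 124515 / 344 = 361.96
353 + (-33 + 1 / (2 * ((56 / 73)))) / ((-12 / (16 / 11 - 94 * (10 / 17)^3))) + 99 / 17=117715252 / 378301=311.17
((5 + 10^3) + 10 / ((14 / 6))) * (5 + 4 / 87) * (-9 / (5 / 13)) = -24191973 / 203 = -119172.28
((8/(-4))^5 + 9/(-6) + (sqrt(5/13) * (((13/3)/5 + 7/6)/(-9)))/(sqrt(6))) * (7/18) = -469/36-427 * sqrt(390)/379080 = -13.05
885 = 885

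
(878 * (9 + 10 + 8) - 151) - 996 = 22559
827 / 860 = 0.96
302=302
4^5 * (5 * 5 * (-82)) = -2099200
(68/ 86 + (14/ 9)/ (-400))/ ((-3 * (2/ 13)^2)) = -10291931/ 928800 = -11.08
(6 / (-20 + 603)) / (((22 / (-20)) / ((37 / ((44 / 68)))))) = -37740 / 70543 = -0.53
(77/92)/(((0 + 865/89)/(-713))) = -212443/3460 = -61.40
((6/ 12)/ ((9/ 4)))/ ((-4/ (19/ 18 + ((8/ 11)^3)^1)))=-34505/ 431244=-0.08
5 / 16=0.31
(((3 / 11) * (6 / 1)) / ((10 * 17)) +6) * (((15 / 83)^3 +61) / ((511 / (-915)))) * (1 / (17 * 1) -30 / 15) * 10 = 1076062533474420 / 84440932373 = 12743.38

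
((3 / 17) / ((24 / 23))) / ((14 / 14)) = 0.17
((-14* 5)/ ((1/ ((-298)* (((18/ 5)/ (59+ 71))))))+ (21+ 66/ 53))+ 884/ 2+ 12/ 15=718425/ 689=1042.71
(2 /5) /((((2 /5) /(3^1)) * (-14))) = -3 /14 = -0.21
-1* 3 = -3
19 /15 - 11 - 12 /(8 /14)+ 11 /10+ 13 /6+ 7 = -307 /15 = -20.47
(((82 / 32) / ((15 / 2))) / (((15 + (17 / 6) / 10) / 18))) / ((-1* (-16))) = 0.03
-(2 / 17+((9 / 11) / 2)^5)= -0.13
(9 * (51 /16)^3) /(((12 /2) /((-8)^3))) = -397953 /16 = -24872.06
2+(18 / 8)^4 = 7073 / 256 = 27.63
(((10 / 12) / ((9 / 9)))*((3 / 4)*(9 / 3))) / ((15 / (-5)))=-5 / 8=-0.62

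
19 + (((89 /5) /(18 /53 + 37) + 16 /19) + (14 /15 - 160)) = -78255872 /564015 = -138.75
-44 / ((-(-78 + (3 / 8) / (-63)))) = -7392 / 13105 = -0.56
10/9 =1.11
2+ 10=12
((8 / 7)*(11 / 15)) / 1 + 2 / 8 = 457 / 420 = 1.09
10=10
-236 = -236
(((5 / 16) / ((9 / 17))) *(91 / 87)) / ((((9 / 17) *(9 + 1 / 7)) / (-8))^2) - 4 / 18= 95103079 / 64945152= 1.46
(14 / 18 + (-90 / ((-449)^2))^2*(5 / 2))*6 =569001849314 / 121928889603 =4.67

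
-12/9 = -4/3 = -1.33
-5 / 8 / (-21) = 5 / 168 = 0.03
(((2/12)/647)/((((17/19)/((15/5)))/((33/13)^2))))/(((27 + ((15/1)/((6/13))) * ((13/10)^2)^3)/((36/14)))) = 74487600000/956999843825389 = 0.00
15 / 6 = 2.50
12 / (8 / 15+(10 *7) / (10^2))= 360 / 37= 9.73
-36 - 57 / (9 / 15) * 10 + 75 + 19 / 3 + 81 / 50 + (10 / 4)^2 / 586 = -158753729 / 175800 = -903.04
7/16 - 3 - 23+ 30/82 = -16529/656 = -25.20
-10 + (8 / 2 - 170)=-176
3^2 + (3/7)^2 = 450/49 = 9.18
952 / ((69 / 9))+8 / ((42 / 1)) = 60068 / 483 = 124.36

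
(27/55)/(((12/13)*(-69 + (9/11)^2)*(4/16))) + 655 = 694267/1060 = 654.97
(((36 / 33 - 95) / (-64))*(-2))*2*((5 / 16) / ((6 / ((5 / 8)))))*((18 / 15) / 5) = -1033 / 22528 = -0.05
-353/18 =-19.61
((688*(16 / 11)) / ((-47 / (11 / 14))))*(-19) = 104576 / 329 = 317.86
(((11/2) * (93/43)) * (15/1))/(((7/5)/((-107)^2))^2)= 50285411933625/4214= 11932940658.19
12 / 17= 0.71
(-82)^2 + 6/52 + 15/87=5070113/754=6724.29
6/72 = 1/12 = 0.08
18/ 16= 9/ 8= 1.12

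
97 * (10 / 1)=970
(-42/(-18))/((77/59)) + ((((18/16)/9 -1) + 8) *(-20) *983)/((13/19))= -175655651/858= -204726.87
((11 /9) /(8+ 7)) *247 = 2717 /135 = 20.13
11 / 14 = 0.79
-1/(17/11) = -11/17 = -0.65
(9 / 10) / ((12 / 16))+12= 66 / 5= 13.20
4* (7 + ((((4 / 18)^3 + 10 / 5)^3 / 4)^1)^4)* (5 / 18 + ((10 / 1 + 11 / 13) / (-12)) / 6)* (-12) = -129142683264991086195503804274571973794 / 878607582252627802061765767116132999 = -146.99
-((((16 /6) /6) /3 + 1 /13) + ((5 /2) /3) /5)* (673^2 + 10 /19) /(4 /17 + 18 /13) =-40231465175 /367308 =-109530.60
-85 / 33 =-2.58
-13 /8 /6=-13 /48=-0.27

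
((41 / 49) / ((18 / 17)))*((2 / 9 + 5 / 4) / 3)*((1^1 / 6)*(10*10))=923525 / 142884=6.46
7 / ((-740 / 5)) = -7 / 148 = -0.05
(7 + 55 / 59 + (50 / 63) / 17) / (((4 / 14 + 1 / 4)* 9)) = 2016712 / 1218645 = 1.65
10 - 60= -50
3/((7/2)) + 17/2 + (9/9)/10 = 331/35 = 9.46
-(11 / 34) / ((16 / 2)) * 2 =-11 / 136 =-0.08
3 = 3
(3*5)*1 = 15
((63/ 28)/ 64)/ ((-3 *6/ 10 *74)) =-5/ 18944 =-0.00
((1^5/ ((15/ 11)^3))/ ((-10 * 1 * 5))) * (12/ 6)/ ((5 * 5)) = -1331/ 2109375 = -0.00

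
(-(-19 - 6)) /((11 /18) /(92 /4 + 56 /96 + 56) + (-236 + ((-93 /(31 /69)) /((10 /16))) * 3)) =-71625 /3522782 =-0.02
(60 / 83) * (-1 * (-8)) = 480 / 83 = 5.78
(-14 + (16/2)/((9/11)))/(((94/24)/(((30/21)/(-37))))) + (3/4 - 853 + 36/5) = -617177219/730380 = -845.01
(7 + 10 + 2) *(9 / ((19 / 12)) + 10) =298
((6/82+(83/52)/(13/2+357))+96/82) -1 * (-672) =521755309/774982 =673.25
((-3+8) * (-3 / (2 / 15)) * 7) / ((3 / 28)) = -7350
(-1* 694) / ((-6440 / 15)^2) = -3123 / 829472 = -0.00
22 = 22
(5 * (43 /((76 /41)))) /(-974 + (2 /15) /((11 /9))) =-484825 /4070864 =-0.12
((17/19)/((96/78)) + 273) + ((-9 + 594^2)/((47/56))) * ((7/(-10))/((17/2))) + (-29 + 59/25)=-208728028741/6072400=-34373.23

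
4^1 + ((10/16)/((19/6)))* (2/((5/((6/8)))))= 617/152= 4.06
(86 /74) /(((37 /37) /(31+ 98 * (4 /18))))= 61.34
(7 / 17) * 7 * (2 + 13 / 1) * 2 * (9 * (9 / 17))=119070 / 289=412.01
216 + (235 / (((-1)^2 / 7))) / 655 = 28625 / 131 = 218.51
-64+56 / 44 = -690 / 11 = -62.73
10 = 10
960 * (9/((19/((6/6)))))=8640/19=454.74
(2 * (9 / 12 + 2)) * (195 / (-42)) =-715 / 28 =-25.54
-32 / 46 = -0.70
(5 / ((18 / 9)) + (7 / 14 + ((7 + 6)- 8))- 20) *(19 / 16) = -57 / 4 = -14.25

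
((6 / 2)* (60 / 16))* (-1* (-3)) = 135 / 4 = 33.75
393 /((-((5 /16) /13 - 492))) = 81744 /102331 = 0.80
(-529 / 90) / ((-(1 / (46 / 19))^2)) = 559682 / 16245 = 34.45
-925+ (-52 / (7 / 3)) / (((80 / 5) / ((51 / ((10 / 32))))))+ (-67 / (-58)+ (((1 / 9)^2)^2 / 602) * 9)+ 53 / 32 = -1170366981671 / 1018150560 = -1149.50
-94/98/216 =-47/10584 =-0.00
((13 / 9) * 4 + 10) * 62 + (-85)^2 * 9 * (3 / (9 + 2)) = 1852519 / 99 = 18712.31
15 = 15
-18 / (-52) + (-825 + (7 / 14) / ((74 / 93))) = -1585425 / 1924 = -824.03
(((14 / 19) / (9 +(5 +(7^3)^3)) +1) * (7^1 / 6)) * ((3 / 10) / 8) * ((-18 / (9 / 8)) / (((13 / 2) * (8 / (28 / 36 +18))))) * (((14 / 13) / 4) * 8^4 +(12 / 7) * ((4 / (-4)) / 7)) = -19231169861443 / 69004691910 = -278.69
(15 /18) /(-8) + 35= 1675 /48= 34.90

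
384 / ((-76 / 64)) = -6144 / 19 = -323.37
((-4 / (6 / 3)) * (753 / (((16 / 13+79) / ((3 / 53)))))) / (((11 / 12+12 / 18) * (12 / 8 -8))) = 108432 / 1050301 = 0.10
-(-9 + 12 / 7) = 51 / 7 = 7.29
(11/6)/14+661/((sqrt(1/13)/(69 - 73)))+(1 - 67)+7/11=-2644 * sqrt(13) - 60275/924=-9598.31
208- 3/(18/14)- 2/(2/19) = 560/3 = 186.67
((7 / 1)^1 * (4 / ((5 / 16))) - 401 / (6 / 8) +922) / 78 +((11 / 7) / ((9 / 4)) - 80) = -299701 / 4095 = -73.19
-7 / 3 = -2.33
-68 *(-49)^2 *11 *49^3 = -211291486252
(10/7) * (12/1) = 120/7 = 17.14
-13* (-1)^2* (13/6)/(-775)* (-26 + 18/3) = -338/465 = -0.73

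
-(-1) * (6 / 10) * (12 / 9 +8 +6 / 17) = 494 / 85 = 5.81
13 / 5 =2.60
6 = 6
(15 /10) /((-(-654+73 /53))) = 159 /69178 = 0.00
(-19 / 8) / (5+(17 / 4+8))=-19 / 138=-0.14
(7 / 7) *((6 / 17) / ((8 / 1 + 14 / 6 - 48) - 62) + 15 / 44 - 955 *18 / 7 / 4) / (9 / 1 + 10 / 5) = -960616299 / 17221204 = -55.78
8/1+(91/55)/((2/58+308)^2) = 35111411691/4388916895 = 8.00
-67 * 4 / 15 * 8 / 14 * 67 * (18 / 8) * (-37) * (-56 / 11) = -289907.78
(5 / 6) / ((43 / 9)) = 15 / 86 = 0.17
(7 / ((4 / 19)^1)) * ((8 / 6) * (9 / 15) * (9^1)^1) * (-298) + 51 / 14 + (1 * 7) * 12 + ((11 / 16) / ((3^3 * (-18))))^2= -150795054434677 / 2116316160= -71253.56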